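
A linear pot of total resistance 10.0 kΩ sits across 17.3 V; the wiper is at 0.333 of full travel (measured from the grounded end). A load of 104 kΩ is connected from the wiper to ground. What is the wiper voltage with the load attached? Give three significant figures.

V ≈ 5.64 V

The wiper splits the pot into (1−α)R = 6.670 kΩ above and αR = 3.330 kΩ below.
Lower section ‖ load = 3.227 kΩ.
V_wiper = 17.3 × 3.227/(6.670 + 3.227) = 5.64 V.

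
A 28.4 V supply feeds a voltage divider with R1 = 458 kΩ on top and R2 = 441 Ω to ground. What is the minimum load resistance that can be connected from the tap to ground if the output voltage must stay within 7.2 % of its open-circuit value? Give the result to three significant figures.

Output resistance R_th = R1‖R2 = (458000 × 441)/458400 = 440.6 Ω.
The fractional drop is R_th/(R_th + R_L); requiring this ≤ 0.0720 gives R_L ≥ R_th(1/0.0720 − 1) = 440.6 × 12.89 = 5.68 kΩ.

R_L(min) ≈ 5.68 kΩ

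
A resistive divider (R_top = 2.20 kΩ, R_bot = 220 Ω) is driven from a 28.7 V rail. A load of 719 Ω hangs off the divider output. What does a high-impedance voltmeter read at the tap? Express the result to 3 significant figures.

The load sits in parallel with R_bot: R_bot‖R_L = (220 × 719) / (220 + 719) = 168.5 Ω.
V_out = 28.7 × 168.5 / (2200 + 168.5) = 28.7 × 168.5/2368 = 2.04 V.

V_out ≈ 2.04 V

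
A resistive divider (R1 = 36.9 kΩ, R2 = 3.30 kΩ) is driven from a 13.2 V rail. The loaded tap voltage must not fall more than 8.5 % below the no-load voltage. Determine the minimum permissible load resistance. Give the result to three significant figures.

Output resistance R_th = R1‖R2 = (36.9 × 3.30)/40.20 = 3.029 kΩ.
The fractional drop is R_th/(R_th + R_L); requiring this ≤ 0.0850 gives R_L ≥ R_th(1/0.0850 − 1) = 3.029 × 10.76 = 32.6 kΩ.

R_L(min) ≈ 32.6 kΩ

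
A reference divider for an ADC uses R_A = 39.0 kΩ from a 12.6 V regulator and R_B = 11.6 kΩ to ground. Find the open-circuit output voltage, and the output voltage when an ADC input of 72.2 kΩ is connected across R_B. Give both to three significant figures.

Unloaded: 2.89 V; loaded: 2.57 V

Open-circuit: V = 12.6 × 11.6/(39.0 + 11.6) = 2.89 V.
With the load, R_B becomes R_B‖R_L = 9.994 kΩ, so V = 12.6 × 9.994/48.99 = 2.57 V.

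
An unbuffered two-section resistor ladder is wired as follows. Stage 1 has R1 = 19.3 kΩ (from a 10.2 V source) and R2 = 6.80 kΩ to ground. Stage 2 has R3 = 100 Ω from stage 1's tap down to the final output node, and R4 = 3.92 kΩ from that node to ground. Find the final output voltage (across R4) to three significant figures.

Stage 2 presents R3+R4 = 4020 Ω as a load on stage 1's tap.
Stage 1's lower leg becomes R2‖(R3+R4) = 2526 Ω, so V_mid = 10.2 × 2526/21830 = 1.181 V.
Stage 2 is itself unloaded: V_out = V_mid × R4/(R3+R4) = 1.181 × 3920/4020 = 1.15 V.

V_out ≈ 1.15 V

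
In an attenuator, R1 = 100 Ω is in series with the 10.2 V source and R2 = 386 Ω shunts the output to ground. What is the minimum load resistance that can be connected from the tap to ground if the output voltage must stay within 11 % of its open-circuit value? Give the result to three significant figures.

R_L(min) ≈ 643 Ω

Output resistance R_th = R1‖R2 = (100 × 386)/486.0 = 79.42 Ω.
The fractional drop is R_th/(R_th + R_L); requiring this ≤ 0.110 gives R_L ≥ R_th(1/0.110 − 1) = 79.42 × 8.091 = 643 Ω.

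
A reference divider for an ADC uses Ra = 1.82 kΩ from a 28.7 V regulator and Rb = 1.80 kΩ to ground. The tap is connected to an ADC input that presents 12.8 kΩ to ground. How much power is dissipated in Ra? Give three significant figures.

P ≈ 130 mW

Total resistance from the source is Ra + (Rb‖R_L) = 3.398 kΩ, so I = 28.7/3.398 kΩ = 8.446 mA.
P = I²·Ra = (8.446 mA)² × 1.82 kΩ = 130 mW.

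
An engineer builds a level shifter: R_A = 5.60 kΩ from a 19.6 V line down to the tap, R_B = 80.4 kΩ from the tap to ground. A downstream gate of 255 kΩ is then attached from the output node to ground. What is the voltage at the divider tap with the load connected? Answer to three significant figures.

The load sits in parallel with R_B: R_B‖R_L = (80.4 × 255) / (80.4 + 255) = 61.13 kΩ.
V_out = 19.6 × 61.13 / (5.60 + 61.13) = 19.6 × 61.13/66.73 = 18.0 V.
(Unloaded it would have been 18.3 V.)

V_out ≈ 18.0 V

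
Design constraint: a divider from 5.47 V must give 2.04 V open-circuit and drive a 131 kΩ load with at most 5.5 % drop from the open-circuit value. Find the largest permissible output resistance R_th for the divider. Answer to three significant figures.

R_th ≤ 7.62 kΩ

Loading drop = R_th/(R_th + R_L) ≤ 0.0550, so R_th ≤ R_L · ε/(1−ε) = 131 kΩ × 0.0550/0.9450 = 7.62 kΩ.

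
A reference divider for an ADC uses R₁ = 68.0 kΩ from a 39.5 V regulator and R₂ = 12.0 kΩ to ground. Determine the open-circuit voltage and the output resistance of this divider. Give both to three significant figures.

V_th is the open-circuit tap voltage: 39.5 × 12.0/(68.0 + 12.0) = 5.92 V.
With the supply zeroed, R₁ and R₂ appear in parallel from the tap: R_th = R₁‖R₂ = (68.0 × 12.0)/80.00 = 10.2 kΩ.

V_th = 5.92 V, R_th = 10.2 kΩ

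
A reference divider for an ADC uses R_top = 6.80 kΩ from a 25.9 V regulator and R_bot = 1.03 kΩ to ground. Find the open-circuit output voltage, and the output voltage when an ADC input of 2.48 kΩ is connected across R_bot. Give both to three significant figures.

Unloaded: 3.41 V; loaded: 2.50 V

Open-circuit: V = 25.9 × 1.03/(6.80 + 1.03) = 3.41 V.
With the load, R_bot becomes R_bot‖R_L = 0.7277 kΩ, so V = 25.9 × 0.7277/7.528 = 2.50 V.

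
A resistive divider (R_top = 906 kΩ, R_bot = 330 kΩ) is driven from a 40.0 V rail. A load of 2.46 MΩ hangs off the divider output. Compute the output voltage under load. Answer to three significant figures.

V_out ≈ 9.72 V

The load sits in parallel with R_bot: R_bot‖R_L = (330 × 2460) / (330 + 2460) = 291.0 kΩ.
V_out = 40.0 × 291.0 / (906 + 291.0) = 40.0 × 291.0/1197 = 9.72 V.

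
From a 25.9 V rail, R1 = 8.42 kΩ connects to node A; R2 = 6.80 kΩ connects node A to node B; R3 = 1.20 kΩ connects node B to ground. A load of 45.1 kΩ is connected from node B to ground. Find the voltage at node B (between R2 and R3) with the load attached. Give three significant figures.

At node B, R3 is in parallel with the load: R3‖R_L = 1.169 kΩ.
Below node A the resistance is R2 + (R3‖R_L) = 7.969 kΩ, so V_A = 25.9 × 7.969/16.39 = 12.59 V.
Then V_B = V_A × (R3‖R_L)/(R2 + R3‖R_L) = 12.59 × 1.169/7.969 = 1.85 V.

V ≈ 1.85 V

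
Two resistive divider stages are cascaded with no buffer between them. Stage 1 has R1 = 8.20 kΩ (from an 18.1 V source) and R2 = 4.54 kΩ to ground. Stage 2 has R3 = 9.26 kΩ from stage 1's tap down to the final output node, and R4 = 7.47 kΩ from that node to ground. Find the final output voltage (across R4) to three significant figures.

V_out ≈ 2.45 V

Stage 2 presents R3+R4 = 16.73 kΩ as a load on stage 1's tap.
Stage 1's lower leg becomes R2‖(R3+R4) = 3.571 kΩ, so V_mid = 18.1 × 3.571/11.77 = 5.491 V.
Stage 2 is itself unloaded: V_out = V_mid × R4/(R3+R4) = 5.491 × 7.47/16.73 = 2.45 V.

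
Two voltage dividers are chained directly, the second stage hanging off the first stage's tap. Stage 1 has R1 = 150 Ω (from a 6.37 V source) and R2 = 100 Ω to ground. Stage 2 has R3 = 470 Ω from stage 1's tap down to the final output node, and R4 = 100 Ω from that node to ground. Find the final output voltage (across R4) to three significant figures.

Stage 2 presents R3+R4 = 570.0 Ω as a load on stage 1's tap.
Stage 1's lower leg becomes R2‖(R3+R4) = 85.07 Ω, so V_mid = 6.37 × 85.07/235.1 = 2.305 V.
Stage 2 is itself unloaded: V_out = V_mid × R4/(R3+R4) = 2.305 × 100/570.0 = 0.404 V.

V_out ≈ 0.404 V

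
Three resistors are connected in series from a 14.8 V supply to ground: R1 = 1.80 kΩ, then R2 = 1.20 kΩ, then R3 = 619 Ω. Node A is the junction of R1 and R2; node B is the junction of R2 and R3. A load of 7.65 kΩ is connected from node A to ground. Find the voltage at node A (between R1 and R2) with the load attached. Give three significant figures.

Below node A the series string R2+R3 = 1819 Ω sits in parallel with the 7650 Ω load: 1470 Ω.
V_A = 14.8 × 1470/(1800 + 1470) = 6.65 V.

V ≈ 6.65 V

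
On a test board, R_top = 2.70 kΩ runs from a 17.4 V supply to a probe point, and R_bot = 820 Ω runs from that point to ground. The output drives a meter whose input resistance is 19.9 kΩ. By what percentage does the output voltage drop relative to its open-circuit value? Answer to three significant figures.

The divider's output (Thévenin) resistance is R_top‖R_bot = 629.0 Ω.
Fractional drop under load = R_th/(R_th + R_L) = 629.0 / (629.0 + 19900) = 0.03064.
So the output falls by 3.06 %.

3.06 %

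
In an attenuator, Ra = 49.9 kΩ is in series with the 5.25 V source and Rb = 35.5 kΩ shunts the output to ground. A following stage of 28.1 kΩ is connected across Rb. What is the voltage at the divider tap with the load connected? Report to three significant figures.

V_out ≈ 1.26 V

The load sits in parallel with Rb: Rb‖R_L = (35.5 × 28.1) / (35.5 + 28.1) = 15.68 kΩ.
V_out = 5.25 × 15.68 / (49.9 + 15.68) = 5.25 × 15.68/65.58 = 1.26 V.
(Unloaded it would have been 2.18 V.)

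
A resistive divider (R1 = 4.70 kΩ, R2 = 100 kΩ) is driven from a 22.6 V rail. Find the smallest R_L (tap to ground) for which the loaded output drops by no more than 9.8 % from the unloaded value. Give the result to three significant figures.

Output resistance R_th = R1‖R2 = (4.70 × 100)/104.7 = 4.489 kΩ.
The fractional drop is R_th/(R_th + R_L); requiring this ≤ 0.0980 gives R_L ≥ R_th(1/0.0980 − 1) = 4.489 × 9.204 = 41.3 kΩ.

R_L(min) ≈ 41.3 kΩ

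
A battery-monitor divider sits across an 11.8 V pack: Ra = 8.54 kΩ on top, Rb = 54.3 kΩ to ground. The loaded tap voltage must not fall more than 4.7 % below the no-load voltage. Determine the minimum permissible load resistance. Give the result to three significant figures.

R_L(min) ≈ 150 kΩ

Output resistance R_th = Ra‖Rb = (8.54 × 54.3)/62.84 = 7.379 kΩ.
The fractional drop is R_th/(R_th + R_L); requiring this ≤ 0.0470 gives R_L ≥ R_th(1/0.0470 − 1) = 7.379 × 20.28 = 150 kΩ.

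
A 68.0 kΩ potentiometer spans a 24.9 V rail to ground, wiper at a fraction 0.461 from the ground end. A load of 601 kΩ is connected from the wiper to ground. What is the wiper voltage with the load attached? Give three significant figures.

The wiper splits the pot into (1−α)R = 36.65 kΩ above and αR = 31.35 kΩ below.
Lower section ‖ load = 29.79 kΩ.
V_wiper = 24.9 × 29.79/(36.65 + 29.79) = 11.2 V.

V ≈ 11.2 V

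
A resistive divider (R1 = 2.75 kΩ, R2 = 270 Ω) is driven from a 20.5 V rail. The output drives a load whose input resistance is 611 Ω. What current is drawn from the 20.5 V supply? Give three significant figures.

R2‖R_L = 187.3 Ω, so the source sees R1 + R2‖R_L = 2937 Ω.
I = 20.5 V / 2937 Ω = 6.98 mA.

I ≈ 6.98 mA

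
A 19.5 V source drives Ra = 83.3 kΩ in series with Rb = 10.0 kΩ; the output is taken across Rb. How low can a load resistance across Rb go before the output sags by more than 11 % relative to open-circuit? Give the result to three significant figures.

Output resistance R_th = Ra‖Rb = (83.3 × 10.0)/93.30 = 8.928 kΩ.
The fractional drop is R_th/(R_th + R_L); requiring this ≤ 0.110 gives R_L ≥ R_th(1/0.110 − 1) = 8.928 × 8.091 = 72.2 kΩ.

R_L(min) ≈ 72.2 kΩ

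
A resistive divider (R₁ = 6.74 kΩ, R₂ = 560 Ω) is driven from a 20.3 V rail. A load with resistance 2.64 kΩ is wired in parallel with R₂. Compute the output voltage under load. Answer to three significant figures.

The load sits in parallel with R₂: R₂‖R_L = (560 × 2640) / (560 + 2640) = 462.0 Ω.
V_out = 20.3 × 462.0 / (6740 + 462.0) = 20.3 × 462.0/7202 = 1.30 V.

V_out ≈ 1.30 V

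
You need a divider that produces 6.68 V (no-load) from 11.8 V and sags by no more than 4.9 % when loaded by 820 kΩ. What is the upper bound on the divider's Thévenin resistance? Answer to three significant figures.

Loading drop = R_th/(R_th + R_L) ≤ 0.0490, so R_th ≤ R_L · ε/(1−ε) = 820 kΩ × 0.0490/0.9510 = 42.3 kΩ.
(Any R1, R2 with R2/(R1+R2) = 0.566 and R1‖R2 ≤ 42.3 kΩ will meet the spec.)

R_th ≤ 42.3 kΩ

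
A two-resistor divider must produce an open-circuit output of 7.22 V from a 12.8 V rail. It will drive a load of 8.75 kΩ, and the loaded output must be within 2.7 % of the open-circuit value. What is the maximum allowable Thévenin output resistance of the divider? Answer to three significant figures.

R_th ≤ 243 Ω

Loading drop = R_th/(R_th + R_L) ≤ 0.0270, so R_th ≤ R_L · ε/(1−ε) = 8.75 kΩ × 0.0270/0.9730 = 243 Ω.
(Any R1, R2 with R2/(R1+R2) = 0.564 and R1‖R2 ≤ 243 Ω will meet the spec.)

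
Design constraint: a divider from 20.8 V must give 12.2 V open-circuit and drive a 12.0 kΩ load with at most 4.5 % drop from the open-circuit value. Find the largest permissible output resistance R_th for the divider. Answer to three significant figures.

R_th ≤ 565 Ω

Loading drop = R_th/(R_th + R_L) ≤ 0.0450, so R_th ≤ R_L · ε/(1−ε) = 12.0 kΩ × 0.0450/0.9550 = 565 Ω.
(Any R1, R2 with R2/(R1+R2) = 0.587 and R1‖R2 ≤ 565 Ω will meet the spec.)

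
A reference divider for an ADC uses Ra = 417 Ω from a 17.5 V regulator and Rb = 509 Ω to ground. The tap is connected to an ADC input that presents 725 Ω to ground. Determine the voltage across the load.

The load sits in parallel with Rb: Rb‖R_L = (509 × 725) / (509 + 725) = 299.0 Ω.
V_out = 17.5 × 299.0 / (417 + 299.0) = 17.5 × 299.0/716.0 = 7.31 V.

V_out ≈ 7.31 V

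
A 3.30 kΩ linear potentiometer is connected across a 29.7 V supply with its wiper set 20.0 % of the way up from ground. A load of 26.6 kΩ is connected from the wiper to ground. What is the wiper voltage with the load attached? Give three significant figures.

V ≈ 5.82 V

The wiper splits the pot into (1−α)R = 2640 Ω above and αR = 660.0 Ω below.
Lower section ‖ load = 644.0 Ω.
V_wiper = 29.7 × 644.0/(2640 + 644.0) = 5.82 V.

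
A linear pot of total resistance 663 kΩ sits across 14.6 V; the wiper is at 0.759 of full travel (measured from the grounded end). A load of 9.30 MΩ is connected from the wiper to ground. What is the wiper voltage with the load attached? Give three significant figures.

V ≈ 10.9 V

The wiper splits the pot into (1−α)R = 159.8 kΩ above and αR = 503.2 kΩ below.
Lower section ‖ load = 477.4 kΩ.
V_wiper = 14.6 × 477.4/(159.8 + 477.4) = 10.9 V.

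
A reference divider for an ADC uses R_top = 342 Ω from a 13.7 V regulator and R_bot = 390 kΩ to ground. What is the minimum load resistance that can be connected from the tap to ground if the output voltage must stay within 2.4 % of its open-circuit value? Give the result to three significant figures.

Output resistance R_th = R_top‖R_bot = (342 × 390000)/390300 = 341.7 Ω.
The fractional drop is R_th/(R_th + R_L); requiring this ≤ 0.0240 gives R_L ≥ R_th(1/0.0240 − 1) = 341.7 × 40.67 = 13.9 kΩ.

R_L(min) ≈ 13.9 kΩ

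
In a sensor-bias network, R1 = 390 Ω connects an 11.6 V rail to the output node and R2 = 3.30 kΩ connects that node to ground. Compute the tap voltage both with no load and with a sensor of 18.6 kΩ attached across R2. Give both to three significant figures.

Open-circuit: V = 11.6 × 3300/(390 + 3300) = 10.4 V.
With the load, R2 becomes R2‖R_L = 2803 Ω, so V = 11.6 × 2803/3193 = 10.2 V.

Unloaded: 10.4 V; loaded: 10.2 V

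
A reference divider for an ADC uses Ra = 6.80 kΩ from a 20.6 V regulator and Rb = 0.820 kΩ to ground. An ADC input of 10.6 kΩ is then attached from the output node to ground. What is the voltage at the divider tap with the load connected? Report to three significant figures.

The load sits in parallel with Rb: Rb‖R_L = (820 × 10600) / (820 + 10600) = 761.1 Ω.
V_out = 20.6 × 761.1 / (6800 + 761.1) = 20.6 × 761.1/7561 = 2.07 V.
(Unloaded it would have been 2.22 V.)

V_out ≈ 2.07 V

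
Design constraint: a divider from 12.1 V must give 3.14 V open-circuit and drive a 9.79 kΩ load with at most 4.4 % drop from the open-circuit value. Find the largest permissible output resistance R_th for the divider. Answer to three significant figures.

R_th ≤ 451 Ω

Loading drop = R_th/(R_th + R_L) ≤ 0.0440, so R_th ≤ R_L · ε/(1−ε) = 9.79 kΩ × 0.0440/0.9560 = 451 Ω.
(Any R1, R2 with R2/(R1+R2) = 0.260 and R1‖R2 ≤ 451 Ω will meet the spec.)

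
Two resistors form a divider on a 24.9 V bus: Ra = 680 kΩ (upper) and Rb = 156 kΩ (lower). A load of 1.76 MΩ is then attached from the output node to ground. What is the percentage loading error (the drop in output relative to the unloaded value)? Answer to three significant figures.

The divider's output (Thévenin) resistance is Ra‖Rb = 126.9 kΩ.
Fractional drop under load = R_th/(R_th + R_L) = 126.9 / (126.9 + 1760) = 0.06725.
So the output falls by 6.72 %.

6.72 %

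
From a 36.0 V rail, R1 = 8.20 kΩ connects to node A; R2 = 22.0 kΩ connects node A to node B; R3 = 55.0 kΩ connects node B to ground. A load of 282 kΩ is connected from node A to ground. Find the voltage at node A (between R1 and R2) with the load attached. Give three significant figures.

V ≈ 31.7 V

Below node A the series string R2+R3 = 77.00 kΩ sits in parallel with the 282 kΩ load: 60.48 kΩ.
V_A = 36.0 × 60.48/(8.20 + 60.48) = 31.7 V.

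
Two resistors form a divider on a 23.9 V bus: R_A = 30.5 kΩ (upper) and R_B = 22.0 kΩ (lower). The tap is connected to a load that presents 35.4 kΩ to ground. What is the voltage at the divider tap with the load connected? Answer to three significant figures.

V_out ≈ 7.36 V

The load sits in parallel with R_B: R_B‖R_L = (22.0 × 35.4) / (22.0 + 35.4) = 13.57 kΩ.
V_out = 23.9 × 13.57 / (30.5 + 13.57) = 23.9 × 13.57/44.07 = 7.36 V.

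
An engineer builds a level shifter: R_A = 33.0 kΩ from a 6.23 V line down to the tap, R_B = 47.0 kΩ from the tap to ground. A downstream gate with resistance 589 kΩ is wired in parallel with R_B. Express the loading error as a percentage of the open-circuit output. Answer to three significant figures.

The divider's output (Thévenin) resistance is R_A‖R_B = 19.39 kΩ.
Fractional drop under load = R_th/(R_th + R_L) = 19.39 / (19.39 + 589) = 0.03187.
So the output falls by 3.19 %.

3.19 %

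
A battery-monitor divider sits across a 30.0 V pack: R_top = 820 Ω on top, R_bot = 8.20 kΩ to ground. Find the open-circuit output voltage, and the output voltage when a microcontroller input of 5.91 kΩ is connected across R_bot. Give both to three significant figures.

Open-circuit: V = 30.0 × 8200/(820 + 8200) = 27.3 V.
With the load, R_bot becomes R_bot‖R_L = 3435 Ω, so V = 30.0 × 3435/4255 = 24.2 V.

Unloaded: 27.3 V; loaded: 24.2 V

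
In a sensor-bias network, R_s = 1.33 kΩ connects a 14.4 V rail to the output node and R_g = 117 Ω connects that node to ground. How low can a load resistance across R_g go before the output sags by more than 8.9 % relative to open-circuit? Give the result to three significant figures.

R_L(min) ≈ 1.10 kΩ

Output resistance R_th = R_s‖R_g = (1330 × 117)/1447 = 107.5 Ω.
The fractional drop is R_th/(R_th + R_L); requiring this ≤ 0.0890 gives R_L ≥ R_th(1/0.0890 − 1) = 107.5 × 10.24 = 1.10 kΩ.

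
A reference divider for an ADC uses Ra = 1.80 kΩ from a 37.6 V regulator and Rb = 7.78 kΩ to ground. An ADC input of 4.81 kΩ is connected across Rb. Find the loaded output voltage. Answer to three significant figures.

The load sits in parallel with Rb: Rb‖R_L = (7.78 × 4.81) / (7.78 + 4.81) = 2.972 kΩ.
V_out = 37.6 × 2.972 / (1.80 + 2.972) = 37.6 × 2.972/4.772 = 23.4 V.

V_out ≈ 23.4 V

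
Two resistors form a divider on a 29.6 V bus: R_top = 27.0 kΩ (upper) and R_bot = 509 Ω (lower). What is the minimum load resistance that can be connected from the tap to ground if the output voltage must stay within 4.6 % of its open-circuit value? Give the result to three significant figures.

Output resistance R_th = R_top‖R_bot = (27000 × 509)/27510 = 499.6 Ω.
The fractional drop is R_th/(R_th + R_L); requiring this ≤ 0.0460 gives R_L ≥ R_th(1/0.0460 − 1) = 499.6 × 20.74 = 10.4 kΩ.

R_L(min) ≈ 10.4 kΩ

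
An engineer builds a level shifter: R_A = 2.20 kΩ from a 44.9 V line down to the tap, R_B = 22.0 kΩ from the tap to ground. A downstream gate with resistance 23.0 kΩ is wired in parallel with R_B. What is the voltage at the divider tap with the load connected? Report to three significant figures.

The load sits in parallel with R_B: R_B‖R_L = (22.0 × 23.0) / (22.0 + 23.0) = 11.24 kΩ.
V_out = 44.9 × 11.24 / (2.20 + 11.24) = 44.9 × 11.24/13.44 = 37.6 V.
(Unloaded it would have been 40.8 V.)

V_out ≈ 37.6 V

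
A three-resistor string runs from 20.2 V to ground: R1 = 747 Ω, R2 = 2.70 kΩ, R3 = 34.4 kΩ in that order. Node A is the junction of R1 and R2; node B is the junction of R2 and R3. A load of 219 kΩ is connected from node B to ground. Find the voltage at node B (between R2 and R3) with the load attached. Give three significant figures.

At node B, R3 is in parallel with the load: R3‖R_L = 29730 Ω.
Below node A the resistance is R2 + (R3‖R_L) = 32430 Ω, so V_A = 20.2 × 32430/33180 = 19.75 V.
Then V_B = V_A × (R3‖R_L)/(R2 + R3‖R_L) = 19.75 × 29730/32430 = 18.1 V.

V ≈ 18.1 V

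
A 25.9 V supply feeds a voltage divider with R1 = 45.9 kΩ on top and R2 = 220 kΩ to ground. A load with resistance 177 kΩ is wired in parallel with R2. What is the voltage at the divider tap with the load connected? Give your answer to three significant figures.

The load sits in parallel with R2: R2‖R_L = (220 × 177) / (220 + 177) = 98.09 kΩ.
V_out = 25.9 × 98.09 / (45.9 + 98.09) = 25.9 × 98.09/144.0 = 17.6 V.

V_out ≈ 17.6 V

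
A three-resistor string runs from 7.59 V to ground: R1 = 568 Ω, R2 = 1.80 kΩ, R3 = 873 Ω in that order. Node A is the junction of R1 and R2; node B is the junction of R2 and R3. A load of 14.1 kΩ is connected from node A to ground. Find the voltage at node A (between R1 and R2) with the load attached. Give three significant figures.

Below node A the series string R2+R3 = 2673 Ω sits in parallel with the 14100 Ω load: 2247 Ω.
V_A = 7.59 × 2247/(568 + 2247) = 6.06 V.

V ≈ 6.06 V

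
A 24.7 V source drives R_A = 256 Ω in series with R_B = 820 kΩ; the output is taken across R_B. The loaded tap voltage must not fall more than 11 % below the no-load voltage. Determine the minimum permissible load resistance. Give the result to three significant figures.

Output resistance R_th = R_A‖R_B = (256 × 820000)/820300 = 255.9 Ω.
The fractional drop is R_th/(R_th + R_L); requiring this ≤ 0.110 gives R_L ≥ R_th(1/0.110 − 1) = 255.9 × 8.091 = 2.07 kΩ.

R_L(min) ≈ 2.07 kΩ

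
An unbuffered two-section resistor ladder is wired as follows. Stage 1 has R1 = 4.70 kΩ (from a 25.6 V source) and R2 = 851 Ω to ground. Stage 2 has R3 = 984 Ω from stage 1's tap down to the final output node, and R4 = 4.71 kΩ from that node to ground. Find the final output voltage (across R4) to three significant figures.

V_out ≈ 2.88 V

Stage 2 presents R3+R4 = 5694 Ω as a load on stage 1's tap.
Stage 1's lower leg becomes R2‖(R3+R4) = 740.4 Ω, so V_mid = 25.6 × 740.4/5440 = 3.484 V.
Stage 2 is itself unloaded: V_out = V_mid × R4/(R3+R4) = 3.484 × 4710/5694 = 2.88 V.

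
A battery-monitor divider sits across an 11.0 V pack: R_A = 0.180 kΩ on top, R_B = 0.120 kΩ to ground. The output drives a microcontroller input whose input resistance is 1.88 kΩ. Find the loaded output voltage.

V_out ≈ 4.24 V

The load sits in parallel with R_B: R_B‖R_L = (120 × 1880) / (120 + 1880) = 112.8 Ω.
V_out = 11.0 × 112.8 / (180 + 112.8) = 11.0 × 112.8/292.8 = 4.24 V.
(Unloaded it would have been 4.40 V.)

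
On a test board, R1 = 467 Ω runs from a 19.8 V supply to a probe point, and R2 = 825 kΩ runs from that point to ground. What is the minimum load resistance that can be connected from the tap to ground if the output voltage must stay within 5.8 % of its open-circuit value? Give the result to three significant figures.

Output resistance R_th = R1‖R2 = (467 × 825000)/825500 = 466.7 Ω.
The fractional drop is R_th/(R_th + R_L); requiring this ≤ 0.0580 gives R_L ≥ R_th(1/0.0580 − 1) = 466.7 × 16.24 = 7.58 kΩ.

R_L(min) ≈ 7.58 kΩ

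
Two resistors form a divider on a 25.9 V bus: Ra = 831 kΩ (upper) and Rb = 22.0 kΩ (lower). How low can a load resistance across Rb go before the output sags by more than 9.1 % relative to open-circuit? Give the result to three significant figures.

Output resistance R_th = Ra‖Rb = (831 × 22.0)/853.0 = 21.43 kΩ.
The fractional drop is R_th/(R_th + R_L); requiring this ≤ 0.0910 gives R_L ≥ R_th(1/0.0910 − 1) = 21.43 × 9.989 = 214 kΩ.

R_L(min) ≈ 214 kΩ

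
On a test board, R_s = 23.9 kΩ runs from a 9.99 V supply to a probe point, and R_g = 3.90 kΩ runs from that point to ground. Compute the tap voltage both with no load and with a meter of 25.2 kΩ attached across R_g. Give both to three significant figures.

Unloaded: 1.40 V; loaded: 1.24 V

Open-circuit: V = 9.99 × 3.90/(23.9 + 3.90) = 1.40 V.
With the load, R_g becomes R_g‖R_L = 3.377 kΩ, so V = 9.99 × 3.377/27.28 = 1.24 V.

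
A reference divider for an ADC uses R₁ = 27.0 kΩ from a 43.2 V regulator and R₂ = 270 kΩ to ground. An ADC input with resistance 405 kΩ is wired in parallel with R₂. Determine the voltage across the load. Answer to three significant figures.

V_out ≈ 37.0 V

The load sits in parallel with R₂: R₂‖R_L = (270 × 405) / (270 + 405) = 162.0 kΩ.
V_out = 43.2 × 162.0 / (27.0 + 162.0) = 43.2 × 162.0/189.0 = 37.0 V.
(Unloaded it would have been 39.3 V.)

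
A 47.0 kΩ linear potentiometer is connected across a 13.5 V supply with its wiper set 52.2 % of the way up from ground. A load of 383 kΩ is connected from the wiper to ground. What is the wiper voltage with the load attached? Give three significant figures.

V ≈ 6.84 V

The wiper splits the pot into (1−α)R = 22.47 kΩ above and αR = 24.53 kΩ below.
Lower section ‖ load = 23.06 kΩ.
V_wiper = 13.5 × 23.06/(22.47 + 23.06) = 6.84 V.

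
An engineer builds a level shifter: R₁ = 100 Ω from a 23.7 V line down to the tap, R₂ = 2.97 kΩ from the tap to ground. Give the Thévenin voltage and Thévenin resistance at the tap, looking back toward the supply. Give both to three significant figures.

V_th is the open-circuit tap voltage: 23.7 × 2970/(100 + 2970) = 22.9 V.
With the supply zeroed, R₁ and R₂ appear in parallel from the tap: R_th = R₁‖R₂ = (100 × 2970)/3070 = 96.7 Ω.

V_th = 22.9 V, R_th = 96.7 Ω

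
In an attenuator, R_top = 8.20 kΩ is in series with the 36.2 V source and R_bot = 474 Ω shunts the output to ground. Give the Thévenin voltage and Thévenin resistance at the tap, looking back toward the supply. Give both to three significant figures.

V_th is the open-circuit tap voltage: 36.2 × 474/(8200 + 474) = 1.98 V.
With the supply zeroed, R_top and R_bot appear in parallel from the tap: R_th = R_top‖R_bot = (8200 × 474)/8674 = 448 Ω.

V_th = 1.98 V, R_th = 448 Ω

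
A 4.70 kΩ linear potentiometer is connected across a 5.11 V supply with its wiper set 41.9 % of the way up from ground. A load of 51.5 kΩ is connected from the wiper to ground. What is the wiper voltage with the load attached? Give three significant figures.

The wiper splits the pot into (1−α)R = 2.731 kΩ above and αR = 1.969 kΩ below.
Lower section ‖ load = 1.897 kΩ.
V_wiper = 5.11 × 1.897/(2.731 + 1.897) = 2.09 V.

V ≈ 2.09 V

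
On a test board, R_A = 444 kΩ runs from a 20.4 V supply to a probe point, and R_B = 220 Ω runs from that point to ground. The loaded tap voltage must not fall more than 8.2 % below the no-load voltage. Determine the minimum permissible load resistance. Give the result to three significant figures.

Output resistance R_th = R_A‖R_B = (444000 × 220)/444200 = 219.9 Ω.
The fractional drop is R_th/(R_th + R_L); requiring this ≤ 0.0820 gives R_L ≥ R_th(1/0.0820 − 1) = 219.9 × 11.20 = 2.46 kΩ.

R_L(min) ≈ 2.46 kΩ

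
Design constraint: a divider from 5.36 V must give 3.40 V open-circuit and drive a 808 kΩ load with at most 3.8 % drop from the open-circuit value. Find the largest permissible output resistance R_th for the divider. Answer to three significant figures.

Loading drop = R_th/(R_th + R_L) ≤ 0.0380, so R_th ≤ R_L · ε/(1−ε) = 808 kΩ × 0.0380/0.9620 = 31.9 kΩ.

R_th ≤ 31.9 kΩ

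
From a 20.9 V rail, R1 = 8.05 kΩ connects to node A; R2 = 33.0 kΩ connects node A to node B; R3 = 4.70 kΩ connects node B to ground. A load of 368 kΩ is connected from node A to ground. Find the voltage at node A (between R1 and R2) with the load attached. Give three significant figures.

V ≈ 16.9 V

Below node A the series string R2+R3 = 37.70 kΩ sits in parallel with the 368 kΩ load: 34.20 kΩ.
V_A = 20.9 × 34.20/(8.05 + 34.20) = 16.9 V.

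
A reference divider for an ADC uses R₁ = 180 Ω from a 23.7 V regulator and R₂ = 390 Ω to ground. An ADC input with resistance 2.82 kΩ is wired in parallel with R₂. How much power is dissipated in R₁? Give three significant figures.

P ≈ 370 mW

Total resistance from the source is R₁ + (R₂‖R_L) = 522.6 Ω, so I = 23.7/522.6 Ω = 45.35 mA.
P = I²·R₁ = (45.35 mA)² × 180 Ω = 370 mW.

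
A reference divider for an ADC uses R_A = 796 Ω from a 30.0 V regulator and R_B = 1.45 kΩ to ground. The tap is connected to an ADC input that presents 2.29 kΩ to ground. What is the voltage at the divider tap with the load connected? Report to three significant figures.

V_out ≈ 15.8 V

The load sits in parallel with R_B: R_B‖R_L = (1450 × 2290) / (1450 + 2290) = 887.8 Ω.
V_out = 30.0 × 887.8 / (796 + 887.8) = 30.0 × 887.8/1684 = 15.8 V.
(Unloaded it would have been 19.4 V.)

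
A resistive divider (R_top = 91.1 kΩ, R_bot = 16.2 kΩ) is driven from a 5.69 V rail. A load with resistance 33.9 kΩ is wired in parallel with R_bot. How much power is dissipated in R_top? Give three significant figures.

P ≈ 0.283 mW

Total resistance from the source is R_top + (R_bot‖R_L) = 102.1 kΩ, so I = 5.69/102.1 kΩ = 0.05575 mA.
P = I²·R_top = (0.05575 mA)² × 91.1 kΩ = 0.283 mW.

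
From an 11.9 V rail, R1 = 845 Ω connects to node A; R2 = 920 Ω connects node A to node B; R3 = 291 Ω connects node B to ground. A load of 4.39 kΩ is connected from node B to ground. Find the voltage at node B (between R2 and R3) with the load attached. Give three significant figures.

At node B, R3 is in parallel with the load: R3‖R_L = 272.9 Ω.
Below node A the resistance is R2 + (R3‖R_L) = 1193 Ω, so V_A = 11.9 × 1193/2038 = 6.966 V.
Then V_B = V_A × (R3‖R_L)/(R2 + R3‖R_L) = 6.966 × 272.9/1193 = 1.59 V.

V ≈ 1.59 V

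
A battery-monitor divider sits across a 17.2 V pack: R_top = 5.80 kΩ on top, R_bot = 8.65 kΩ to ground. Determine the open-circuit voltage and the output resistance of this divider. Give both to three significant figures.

V_th is the open-circuit tap voltage: 17.2 × 8.65/(5.80 + 8.65) = 10.3 V.
With the supply zeroed, R_top and R_bot appear in parallel from the tap: R_th = R_top‖R_bot = (5.80 × 8.65)/14.45 = 3.47 kΩ.

V_th = 10.3 V, R_th = 3.47 kΩ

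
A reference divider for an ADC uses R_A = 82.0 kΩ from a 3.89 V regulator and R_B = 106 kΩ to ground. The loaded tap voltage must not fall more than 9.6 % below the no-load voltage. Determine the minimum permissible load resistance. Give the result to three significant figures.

Output resistance R_th = R_A‖R_B = (82.0 × 106)/188.0 = 46.23 kΩ.
The fractional drop is R_th/(R_th + R_L); requiring this ≤ 0.0960 gives R_L ≥ R_th(1/0.0960 − 1) = 46.23 × 9.417 = 435 kΩ.

R_L(min) ≈ 435 kΩ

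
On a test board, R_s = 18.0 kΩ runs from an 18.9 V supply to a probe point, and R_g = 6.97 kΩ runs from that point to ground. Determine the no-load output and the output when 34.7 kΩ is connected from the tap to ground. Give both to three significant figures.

Unloaded: 5.28 V; loaded: 4.61 V

Open-circuit: V = 18.9 × 6.97/(18.0 + 6.97) = 5.28 V.
With the load, R_g becomes R_g‖R_L = 5.804 kΩ, so V = 18.9 × 5.804/23.80 = 4.61 V.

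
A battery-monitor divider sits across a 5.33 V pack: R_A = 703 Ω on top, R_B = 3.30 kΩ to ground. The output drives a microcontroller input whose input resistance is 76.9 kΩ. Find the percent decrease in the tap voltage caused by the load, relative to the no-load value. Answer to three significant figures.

The divider's output (Thévenin) resistance is R_A‖R_B = 579.5 Ω.
Fractional drop under load = R_th/(R_th + R_L) = 579.5 / (579.5 + 76900) = 0.007480.
So the output falls by 0.748 %.

0.748 %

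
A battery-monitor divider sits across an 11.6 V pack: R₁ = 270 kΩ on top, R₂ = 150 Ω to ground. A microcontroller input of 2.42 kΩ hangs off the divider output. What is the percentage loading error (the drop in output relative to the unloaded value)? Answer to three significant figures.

The divider's output (Thévenin) resistance is R₁‖R₂ = 149.9 Ω.
Fractional drop under load = R_th/(R_th + R_L) = 149.9 / (149.9 + 2420) = 0.05834.
So the output falls by 5.83 %.

5.83 %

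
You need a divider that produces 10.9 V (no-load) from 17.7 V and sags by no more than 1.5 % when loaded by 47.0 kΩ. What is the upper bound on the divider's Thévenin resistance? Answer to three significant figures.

R_th ≤ 716 Ω

Loading drop = R_th/(R_th + R_L) ≤ 0.0150, so R_th ≤ R_L · ε/(1−ε) = 47.0 kΩ × 0.0150/0.9850 = 716 Ω.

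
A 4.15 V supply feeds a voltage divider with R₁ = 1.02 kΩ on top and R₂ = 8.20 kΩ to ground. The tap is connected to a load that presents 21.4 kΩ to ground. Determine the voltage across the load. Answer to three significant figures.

The load sits in parallel with R₂: R₂‖R_L = (8.20 × 21.4) / (8.20 + 21.4) = 5.928 kΩ.
V_out = 4.15 × 5.928 / (1.02 + 5.928) = 4.15 × 5.928/6.948 = 3.54 V.
(Unloaded it would have been 3.69 V.)

V_out ≈ 3.54 V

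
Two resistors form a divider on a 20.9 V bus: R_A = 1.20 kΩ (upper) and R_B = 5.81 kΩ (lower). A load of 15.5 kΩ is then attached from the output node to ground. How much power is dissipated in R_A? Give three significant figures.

Total resistance from the source is R_A + (R_B‖R_L) = 5.426 kΩ, so I = 20.9/5.426 kΩ = 3.852 mA.
P = I²·R_A = (3.852 mA)² × 1.20 kΩ = 17.8 mW.

P ≈ 17.8 mW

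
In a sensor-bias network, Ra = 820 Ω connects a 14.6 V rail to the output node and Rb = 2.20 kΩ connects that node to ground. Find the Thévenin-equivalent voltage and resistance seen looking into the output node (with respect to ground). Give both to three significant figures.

V_th = 10.6 V, R_th = 597 Ω

V_th is the open-circuit tap voltage: 14.6 × 2200/(820 + 2200) = 10.6 V.
With the supply zeroed, Ra and Rb appear in parallel from the tap: R_th = Ra‖Rb = (820 × 2200)/3020 = 597 Ω.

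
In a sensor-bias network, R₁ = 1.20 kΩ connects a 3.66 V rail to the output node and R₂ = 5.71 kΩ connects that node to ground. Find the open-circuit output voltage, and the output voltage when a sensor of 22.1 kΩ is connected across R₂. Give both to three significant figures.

Open-circuit: V = 3.66 × 5.71/(1.20 + 5.71) = 3.02 V.
With the load, R₂ becomes R₂‖R_L = 4.538 kΩ, so V = 3.66 × 4.538/5.738 = 2.89 V.

Unloaded: 3.02 V; loaded: 2.89 V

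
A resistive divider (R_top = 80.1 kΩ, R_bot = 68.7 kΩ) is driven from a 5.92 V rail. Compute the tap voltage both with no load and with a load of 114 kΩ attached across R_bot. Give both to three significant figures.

Open-circuit: V = 5.92 × 68.7/(80.1 + 68.7) = 2.73 V.
With the load, R_bot becomes R_bot‖R_L = 42.87 kΩ, so V = 5.92 × 42.87/123.0 = 2.06 V.

Unloaded: 2.73 V; loaded: 2.06 V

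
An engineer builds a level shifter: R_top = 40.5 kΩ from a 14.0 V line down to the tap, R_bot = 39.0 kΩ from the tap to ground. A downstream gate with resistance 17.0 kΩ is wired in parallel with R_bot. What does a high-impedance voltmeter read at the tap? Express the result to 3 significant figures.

V_out ≈ 3.17 V

The load sits in parallel with R_bot: R_bot‖R_L = (39.0 × 17.0) / (39.0 + 17.0) = 11.84 kΩ.
V_out = 14.0 × 11.84 / (40.5 + 11.84) = 14.0 × 11.84/52.34 = 3.17 V.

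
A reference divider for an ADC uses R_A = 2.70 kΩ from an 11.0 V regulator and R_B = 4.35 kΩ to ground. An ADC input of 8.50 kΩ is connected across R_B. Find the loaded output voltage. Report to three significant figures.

V_out ≈ 5.67 V

The load sits in parallel with R_B: R_B‖R_L = (4.35 × 8.50) / (4.35 + 8.50) = 2.877 kΩ.
V_out = 11.0 × 2.877 / (2.70 + 2.877) = 11.0 × 2.877/5.577 = 5.67 V.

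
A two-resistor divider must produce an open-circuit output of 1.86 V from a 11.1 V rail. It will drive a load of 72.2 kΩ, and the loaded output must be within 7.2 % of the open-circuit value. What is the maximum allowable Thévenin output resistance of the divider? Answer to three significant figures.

R_th ≤ 5.60 kΩ

Loading drop = R_th/(R_th + R_L) ≤ 0.0720, so R_th ≤ R_L · ε/(1−ε) = 72.2 kΩ × 0.0720/0.9280 = 5.60 kΩ.
(Any R1, R2 with R2/(R1+R2) = 0.168 and R1‖R2 ≤ 5.60 kΩ will meet the spec.)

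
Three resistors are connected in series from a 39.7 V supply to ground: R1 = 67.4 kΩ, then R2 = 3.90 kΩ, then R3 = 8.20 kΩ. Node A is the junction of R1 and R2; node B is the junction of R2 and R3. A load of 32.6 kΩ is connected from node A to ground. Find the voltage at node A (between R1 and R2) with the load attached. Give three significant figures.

Below node A the series string R2+R3 = 12.10 kΩ sits in parallel with the 32.6 kΩ load: 8.825 kΩ.
V_A = 39.7 × 8.825/(67.4 + 8.825) = 4.60 V.

V ≈ 4.60 V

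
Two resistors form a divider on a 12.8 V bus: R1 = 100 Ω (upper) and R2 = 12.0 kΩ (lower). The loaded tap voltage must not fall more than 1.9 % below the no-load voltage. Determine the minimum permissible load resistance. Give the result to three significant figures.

R_L(min) ≈ 5.12 kΩ

Output resistance R_th = R1‖R2 = (100 × 12000)/12100 = 99.17 Ω.
The fractional drop is R_th/(R_th + R_L); requiring this ≤ 0.0190 gives R_L ≥ R_th(1/0.0190 − 1) = 99.17 × 51.63 = 5.12 kΩ.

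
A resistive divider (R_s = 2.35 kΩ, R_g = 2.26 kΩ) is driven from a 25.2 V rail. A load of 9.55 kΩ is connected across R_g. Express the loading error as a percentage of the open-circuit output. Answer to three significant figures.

The divider's output (Thévenin) resistance is R_s‖R_g = 1.152 kΩ.
Fractional drop under load = R_th/(R_th + R_L) = 1.152 / (1.152 + 9.55) = 0.1076.
So the output falls by 10.8 %.

10.8 %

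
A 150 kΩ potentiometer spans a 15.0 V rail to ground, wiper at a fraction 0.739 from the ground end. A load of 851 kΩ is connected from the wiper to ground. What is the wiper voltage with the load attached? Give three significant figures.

V ≈ 10.7 V

The wiper splits the pot into (1−α)R = 39.15 kΩ above and αR = 110.8 kΩ below.
Lower section ‖ load = 98.07 kΩ.
V_wiper = 15.0 × 98.07/(39.15 + 98.07) = 10.7 V.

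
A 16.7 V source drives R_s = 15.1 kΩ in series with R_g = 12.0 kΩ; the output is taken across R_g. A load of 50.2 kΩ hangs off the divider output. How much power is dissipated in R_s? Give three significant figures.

Total resistance from the source is R_s + (R_g‖R_L) = 24.78 kΩ, so I = 16.7/24.78 kΩ = 0.6738 mA.
P = I²·R_s = (0.6738 mA)² × 15.1 kΩ = 6.86 mW.

P ≈ 6.86 mW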